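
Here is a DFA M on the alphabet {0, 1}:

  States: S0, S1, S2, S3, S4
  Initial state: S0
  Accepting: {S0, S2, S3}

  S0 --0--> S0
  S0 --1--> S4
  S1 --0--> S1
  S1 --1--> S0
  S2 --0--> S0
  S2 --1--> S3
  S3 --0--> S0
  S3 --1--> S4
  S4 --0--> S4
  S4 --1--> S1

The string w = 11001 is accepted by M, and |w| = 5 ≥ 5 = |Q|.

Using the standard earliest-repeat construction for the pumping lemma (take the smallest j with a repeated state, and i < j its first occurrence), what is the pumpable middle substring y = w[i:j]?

0

Run of M on w = 1 1 0 0 1:
  step 0: S0  (start)
  step 1: S4  (read 1: S0→S4)
  step 2: S1  (read 1: S4→S1)
  step 3: S1  (read 0: S1→S1)   ← first repeat (S1 seen earlier)
  step 4: S1  (read 0: S1→S1)
  step 5: S0  (read 1: S1→S0)

So i = 2, j = 3, giving x = w[0:2] = 11, y = w[2:3] = 0, z = w[3:5] = 01.
Check: |xy| = 3 ≤ 5 and |y| = 1 ≥ 1. Reading y takes M from S1 back to S1, so every xyⁱz is accepted.
Pumping length from the standard proof: p = 5 (the number of states). The repeated state found above gives |xy| = j ≤ 5 and |y| = j − i ≥ 1.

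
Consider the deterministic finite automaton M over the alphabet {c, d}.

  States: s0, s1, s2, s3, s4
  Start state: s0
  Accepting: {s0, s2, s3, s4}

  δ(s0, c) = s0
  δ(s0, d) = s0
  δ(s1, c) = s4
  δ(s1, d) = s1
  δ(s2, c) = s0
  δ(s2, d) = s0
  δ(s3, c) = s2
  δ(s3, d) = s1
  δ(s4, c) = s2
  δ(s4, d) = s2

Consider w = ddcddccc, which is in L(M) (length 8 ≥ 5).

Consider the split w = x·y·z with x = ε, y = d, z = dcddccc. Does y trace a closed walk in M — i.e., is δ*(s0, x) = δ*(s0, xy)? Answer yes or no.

Run of M on the first 1 characters of w = d:
  step 0: s0  (start)
  step 1: s0  (read d: s0→s0)

After x (step 0): s0. After xy (step 1): s0.
They match, so y = d drives M around a cycle from s0 back to itself; pumping y any number of times keeps M in s0 before reading z, and xyⁱz ∈ L(M) for every i ≥ 0.

yes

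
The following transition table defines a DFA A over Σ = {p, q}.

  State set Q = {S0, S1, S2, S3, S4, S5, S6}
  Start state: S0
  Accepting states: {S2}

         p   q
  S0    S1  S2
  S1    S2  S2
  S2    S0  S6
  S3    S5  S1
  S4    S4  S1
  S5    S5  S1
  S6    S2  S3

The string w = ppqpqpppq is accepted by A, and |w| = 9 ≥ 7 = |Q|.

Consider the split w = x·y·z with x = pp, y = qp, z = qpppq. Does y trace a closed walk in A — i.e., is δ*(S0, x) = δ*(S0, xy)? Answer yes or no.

yes

Run of A on the first 4 characters of w = p p q p:
  step 0: S0  (start)
  step 1: S1  (read p: S0→S1)
  step 2: S2  (read p: S1→S2)
  step 3: S6  (read q: S2→S6)
  step 4: S2  (read p: S6→S2)

After x (step 2): S2. After xy (step 4): S2.
They match, so y = qp drives A around a cycle from S2 back to itself; pumping y any number of times keeps A in S2 before reading z, and xyⁱz ∈ L(A) for every i ≥ 0.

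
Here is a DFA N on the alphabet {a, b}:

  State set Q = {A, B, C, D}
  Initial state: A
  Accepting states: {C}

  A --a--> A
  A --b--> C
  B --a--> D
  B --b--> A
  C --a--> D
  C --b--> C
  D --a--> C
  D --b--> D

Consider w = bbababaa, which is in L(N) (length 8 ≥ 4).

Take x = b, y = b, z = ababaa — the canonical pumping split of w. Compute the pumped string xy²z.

xy^2z = b·b·b·ababaa = bbbababaa.
Reading y = b takes N from C back to C, so after x·y·y the machine is still in C, and z then leads to the accepting state C. Hence bbbababaa ∈ L(N).

bbbababaa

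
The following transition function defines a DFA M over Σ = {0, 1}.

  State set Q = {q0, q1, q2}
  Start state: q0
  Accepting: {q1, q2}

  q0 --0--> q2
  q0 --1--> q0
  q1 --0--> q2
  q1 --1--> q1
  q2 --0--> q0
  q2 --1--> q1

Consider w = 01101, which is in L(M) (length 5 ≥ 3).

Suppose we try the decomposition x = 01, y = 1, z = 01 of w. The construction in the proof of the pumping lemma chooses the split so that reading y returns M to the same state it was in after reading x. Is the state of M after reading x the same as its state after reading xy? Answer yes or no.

State sequence: q0 -0-> q2 -1-> q1 -1-> q1

After x (step 2): q1. After xy (step 3): q1.
They match, so y = 1 drives M around a cycle from q1 back to itself; pumping y any number of times keeps M in q1 before reading z, and xyⁱz ∈ L(M) for every i ≥ 0.

yes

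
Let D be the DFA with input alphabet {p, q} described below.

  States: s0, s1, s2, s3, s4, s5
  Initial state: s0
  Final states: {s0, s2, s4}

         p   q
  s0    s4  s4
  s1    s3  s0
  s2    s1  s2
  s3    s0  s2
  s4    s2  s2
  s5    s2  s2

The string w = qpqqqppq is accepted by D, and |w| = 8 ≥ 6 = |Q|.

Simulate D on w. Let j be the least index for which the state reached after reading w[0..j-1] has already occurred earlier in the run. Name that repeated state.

s2

State sequence: s0 -q-> s4 -p-> s2 -q-> s2 -q-> s2 -q-> s2 -p-> s1 -p-> s3 -q-> s2
First repeat at step 3: s2 was already visited.

The earliest repeat is at step j = 3: D is in s2, which it already visited at step i = 2.
Since D has 6 states, any run of length ≥ 6 visits 6+1 states, so by pigeonhole some state repeats within the first 6 steps — that repeat gives the pumpable loop.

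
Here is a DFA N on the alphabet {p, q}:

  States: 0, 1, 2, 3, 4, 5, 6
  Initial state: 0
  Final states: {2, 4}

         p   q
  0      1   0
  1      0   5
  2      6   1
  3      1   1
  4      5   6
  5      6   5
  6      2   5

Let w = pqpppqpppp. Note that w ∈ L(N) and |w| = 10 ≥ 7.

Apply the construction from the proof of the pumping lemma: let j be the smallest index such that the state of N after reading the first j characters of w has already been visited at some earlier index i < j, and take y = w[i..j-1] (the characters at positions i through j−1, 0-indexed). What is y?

State sequence: 0 -p-> 1 -q-> 5 -p-> 6 -p-> 2 -p-> 6 -q-> 5 -p-> 6 -p-> 2 -p-> 6 -p-> 2
First repeat at step 5: 6 was already visited.

So i = 3, j = 5, giving x = w[0:3] = pqp, y = w[3:5] = pp, z = w[5:10] = qpppp.
Check: |xy| = 5 ≤ 7 and |y| = 2 ≥ 1. Reading y takes N from 6 back to 6, so every xyⁱz is accepted.

pp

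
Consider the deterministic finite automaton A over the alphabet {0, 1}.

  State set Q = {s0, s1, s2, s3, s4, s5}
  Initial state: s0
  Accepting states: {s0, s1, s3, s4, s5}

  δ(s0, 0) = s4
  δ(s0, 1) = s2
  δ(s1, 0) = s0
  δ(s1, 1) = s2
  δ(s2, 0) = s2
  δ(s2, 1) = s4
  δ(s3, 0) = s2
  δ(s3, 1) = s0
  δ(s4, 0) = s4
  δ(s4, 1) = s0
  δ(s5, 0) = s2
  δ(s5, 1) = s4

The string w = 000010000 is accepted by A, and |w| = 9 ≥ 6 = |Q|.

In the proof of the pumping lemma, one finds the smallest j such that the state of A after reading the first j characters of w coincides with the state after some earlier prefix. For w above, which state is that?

State sequence: s0 -0-> s4 -0-> s4 -0-> s4 -0-> s4 -1-> s0 -0-> s4 -0-> s4 -0-> s4 -0-> s4
First repeat at step 2: s4 was already visited.

The earliest repeat is at step j = 2: A is in s4, which it already visited at step i = 1.

s4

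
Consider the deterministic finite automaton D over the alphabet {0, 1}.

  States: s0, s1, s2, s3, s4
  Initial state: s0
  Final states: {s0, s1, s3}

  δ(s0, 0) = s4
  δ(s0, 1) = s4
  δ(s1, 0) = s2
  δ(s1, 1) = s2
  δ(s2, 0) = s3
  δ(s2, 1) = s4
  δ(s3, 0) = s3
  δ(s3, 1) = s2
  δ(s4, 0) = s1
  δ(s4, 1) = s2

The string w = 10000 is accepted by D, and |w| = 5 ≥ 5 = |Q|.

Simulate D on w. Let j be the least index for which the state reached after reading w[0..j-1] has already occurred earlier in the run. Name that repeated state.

State sequence: s0 -1-> s4 -0-> s1 -0-> s2 -0-> s3 -0-> s3
First repeat at step 5: s3 was already visited.

The earliest repeat is at step j = 5: D is in s3, which it already visited at step i = 4.
Pumping length from the standard proof: p = 5 (the number of states). The repeated state found above gives |xy| = j ≤ 5 and |y| = j − i ≥ 1.

s3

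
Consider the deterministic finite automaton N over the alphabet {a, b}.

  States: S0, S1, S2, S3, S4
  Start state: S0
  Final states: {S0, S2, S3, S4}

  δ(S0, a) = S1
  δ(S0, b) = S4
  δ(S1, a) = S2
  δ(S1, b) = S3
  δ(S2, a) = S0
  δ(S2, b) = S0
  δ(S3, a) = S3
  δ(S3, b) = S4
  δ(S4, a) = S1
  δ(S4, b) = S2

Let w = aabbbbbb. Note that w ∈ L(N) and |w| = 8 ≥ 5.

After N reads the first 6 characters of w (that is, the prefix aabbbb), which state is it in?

Run of N on the first 6 characters of w = a a b b b b:
  step 0: S0  (start)
  step 1: S1  (read a: S0→S1)
  step 2: S2  (read a: S1→S2)
  step 3: S0  (read b: S2→S0)
  step 4: S4  (read b: S0→S4)
  step 5: S2  (read b: S4→S2)
  step 6: S0  (read b: S2→S0)

After reading 6 characters, N is in state S0.
(This kind of state-tracing is the core of the pumping-lemma construction: with 5 states, pigeonhole forces a repeat within the first 5 steps.)

S0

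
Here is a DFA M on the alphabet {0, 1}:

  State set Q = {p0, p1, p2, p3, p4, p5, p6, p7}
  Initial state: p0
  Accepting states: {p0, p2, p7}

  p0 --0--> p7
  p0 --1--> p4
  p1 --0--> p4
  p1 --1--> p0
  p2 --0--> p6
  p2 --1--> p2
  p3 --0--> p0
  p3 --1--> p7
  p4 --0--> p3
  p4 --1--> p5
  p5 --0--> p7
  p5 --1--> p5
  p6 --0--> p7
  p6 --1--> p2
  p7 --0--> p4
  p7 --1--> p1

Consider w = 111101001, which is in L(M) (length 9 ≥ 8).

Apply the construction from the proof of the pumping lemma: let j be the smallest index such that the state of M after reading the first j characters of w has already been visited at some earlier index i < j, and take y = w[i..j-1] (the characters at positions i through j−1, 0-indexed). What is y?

1

State sequence: p0 -1-> p4 -1-> p5 -1-> p5 -1-> p5 -0-> p7 -1-> p1 -0-> p4 -0-> p3 -1-> p7
First repeat at step 3: p5 was already visited.

So i = 2, j = 3, giving x = w[0:2] = 11, y = w[2:3] = 1, z = w[3:9] = 101001.
Check: |xy| = 3 ≤ 8 and |y| = 1 ≥ 1. Reading y takes M from p5 back to p5, so every xyⁱz is accepted.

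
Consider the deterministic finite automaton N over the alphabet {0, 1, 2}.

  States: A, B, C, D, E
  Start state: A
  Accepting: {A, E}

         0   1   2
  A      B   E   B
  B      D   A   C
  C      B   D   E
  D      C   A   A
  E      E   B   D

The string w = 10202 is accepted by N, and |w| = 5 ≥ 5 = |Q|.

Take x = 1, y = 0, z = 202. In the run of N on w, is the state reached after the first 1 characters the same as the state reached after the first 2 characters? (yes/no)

yes

State sequence: A -1-> E -0-> E

After x (step 1): E. After xy (step 2): E.
They match, so y = 0 drives N around a cycle from E back to itself; pumping y any number of times keeps N in E before reading z, and xyⁱz ∈ L(N) for every i ≥ 0.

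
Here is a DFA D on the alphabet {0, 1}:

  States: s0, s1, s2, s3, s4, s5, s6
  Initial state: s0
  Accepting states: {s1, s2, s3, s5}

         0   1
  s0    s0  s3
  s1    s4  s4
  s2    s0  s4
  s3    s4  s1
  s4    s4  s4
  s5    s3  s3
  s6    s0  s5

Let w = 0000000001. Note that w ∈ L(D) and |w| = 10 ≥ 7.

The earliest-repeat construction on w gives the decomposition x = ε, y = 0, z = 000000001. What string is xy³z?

xy^3z = ε·0·0·0·000000001 = 000000000001.
Reading y = 0 takes D from s0 back to s0, so after x·y·y·y the machine is still in s0, and z then leads to the accepting state s3. Hence 000000000001 ∈ L(D).

000000000001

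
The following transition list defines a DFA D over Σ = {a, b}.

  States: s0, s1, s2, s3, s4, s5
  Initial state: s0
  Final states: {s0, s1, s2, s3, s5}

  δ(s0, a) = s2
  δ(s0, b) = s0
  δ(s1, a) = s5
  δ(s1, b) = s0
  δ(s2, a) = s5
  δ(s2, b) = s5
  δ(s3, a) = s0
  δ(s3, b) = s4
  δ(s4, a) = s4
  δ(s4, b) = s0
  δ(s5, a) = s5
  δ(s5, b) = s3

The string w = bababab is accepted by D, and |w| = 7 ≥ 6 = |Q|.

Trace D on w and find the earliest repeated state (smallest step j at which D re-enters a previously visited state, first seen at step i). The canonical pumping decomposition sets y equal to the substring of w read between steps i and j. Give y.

State sequence: s0 -b-> s0 -a-> s2 -b-> s5 -a-> s5 -b-> s3 -a-> s0 -b-> s0
First repeat at step 1: s0 was already visited.

So i = 0, j = 1, giving x = w[0:0] = ε, y = w[0:1] = b, z = w[1:7] = ababab.
Check: |xy| = 1 ≤ 6 and |y| = 1 ≥ 1. Reading y takes D from s0 back to s0, so every xyⁱz is accepted.
The DFA has 6 states, so the proof of the pumping lemma guarantees a repeated state among the first 6+1 visited; the segment between the two visits is the pumpable y.

b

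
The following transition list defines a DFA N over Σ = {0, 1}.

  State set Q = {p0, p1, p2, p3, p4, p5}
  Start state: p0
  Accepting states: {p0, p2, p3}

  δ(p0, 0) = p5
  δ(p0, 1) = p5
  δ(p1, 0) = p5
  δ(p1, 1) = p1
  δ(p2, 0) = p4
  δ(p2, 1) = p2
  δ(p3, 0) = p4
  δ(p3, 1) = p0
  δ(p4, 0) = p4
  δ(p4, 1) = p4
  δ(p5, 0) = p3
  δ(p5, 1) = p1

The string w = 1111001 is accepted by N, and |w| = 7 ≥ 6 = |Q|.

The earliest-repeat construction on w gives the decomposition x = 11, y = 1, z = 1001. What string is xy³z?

xy^3z = 11·1·1·1·1001 = 111111001.
Reading y = 1 takes N from p1 back to p1, so after x·y·y·y the machine is still in p1, and z then leads to the accepting state p0. Hence 111111001 ∈ L(N).

111111001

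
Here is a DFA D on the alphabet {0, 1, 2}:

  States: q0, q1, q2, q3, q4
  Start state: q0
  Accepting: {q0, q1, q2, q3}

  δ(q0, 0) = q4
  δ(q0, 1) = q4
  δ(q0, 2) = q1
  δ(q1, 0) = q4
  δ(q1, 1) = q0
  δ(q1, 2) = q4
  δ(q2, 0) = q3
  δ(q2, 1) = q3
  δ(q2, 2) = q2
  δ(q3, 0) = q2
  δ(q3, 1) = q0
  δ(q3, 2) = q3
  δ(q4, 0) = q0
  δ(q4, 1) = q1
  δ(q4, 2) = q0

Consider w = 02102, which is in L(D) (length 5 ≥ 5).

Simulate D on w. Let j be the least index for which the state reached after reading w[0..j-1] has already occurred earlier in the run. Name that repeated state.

State sequence: q0 -0-> q4 -2-> q0 -1-> q4 -0-> q0 -2-> q1
First repeat at step 2: q0 was already visited.

The earliest repeat is at step j = 2: D is in q0, which it already visited at step i = 0.
Since D has 5 states, any run of length ≥ 5 visits 5+1 states, so by pigeonhole some state repeats within the first 5 steps — that repeat gives the pumpable loop.

q0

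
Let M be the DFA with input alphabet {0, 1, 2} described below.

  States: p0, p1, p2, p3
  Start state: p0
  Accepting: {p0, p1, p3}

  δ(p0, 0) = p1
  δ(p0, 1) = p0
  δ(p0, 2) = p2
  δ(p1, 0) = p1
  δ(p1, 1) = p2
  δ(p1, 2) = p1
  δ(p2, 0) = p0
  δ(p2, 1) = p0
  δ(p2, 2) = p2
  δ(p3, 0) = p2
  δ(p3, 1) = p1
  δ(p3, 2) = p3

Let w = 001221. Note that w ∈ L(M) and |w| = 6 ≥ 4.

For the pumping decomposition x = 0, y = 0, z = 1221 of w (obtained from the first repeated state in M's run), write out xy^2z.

xy^2z = 0·0·0·1221 = 0001221.
Reading y = 0 takes M from p1 back to p1, so after x·y·y the machine is still in p1, and z then leads to the accepting state p0. Hence 0001221 ∈ L(M).

0001221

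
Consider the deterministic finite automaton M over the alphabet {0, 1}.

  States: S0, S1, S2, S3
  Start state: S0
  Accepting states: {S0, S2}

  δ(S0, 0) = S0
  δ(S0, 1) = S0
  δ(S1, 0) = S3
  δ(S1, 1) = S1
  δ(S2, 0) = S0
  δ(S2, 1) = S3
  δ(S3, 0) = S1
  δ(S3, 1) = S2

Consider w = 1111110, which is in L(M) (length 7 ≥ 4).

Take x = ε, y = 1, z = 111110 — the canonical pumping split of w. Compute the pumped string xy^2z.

xy^2z = ε·1·1·111110 = 11111110.
Reading y = 1 takes M from S0 back to S0, so after x·y·y the machine is still in S0, and z then leads to the accepting state S0. Hence 11111110 ∈ L(M).

11111110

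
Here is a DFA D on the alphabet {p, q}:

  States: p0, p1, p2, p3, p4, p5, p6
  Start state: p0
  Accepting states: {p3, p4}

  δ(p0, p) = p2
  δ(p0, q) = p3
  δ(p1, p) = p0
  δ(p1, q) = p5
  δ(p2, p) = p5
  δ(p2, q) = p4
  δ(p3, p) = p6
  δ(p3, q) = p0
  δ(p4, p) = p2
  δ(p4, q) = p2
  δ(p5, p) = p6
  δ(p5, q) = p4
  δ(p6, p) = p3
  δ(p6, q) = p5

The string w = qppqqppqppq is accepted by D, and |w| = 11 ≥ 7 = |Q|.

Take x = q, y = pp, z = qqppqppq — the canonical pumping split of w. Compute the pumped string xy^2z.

qppppqqppqppq

xy^2z = q·pp·pp·qqppqppq = qppppqqppqppq.
Reading y = pp takes D from p3 back to p3, so after x·y·y the machine is still in p3, and z then leads to the accepting state p4. Hence qppppqqppqppq ∈ L(D).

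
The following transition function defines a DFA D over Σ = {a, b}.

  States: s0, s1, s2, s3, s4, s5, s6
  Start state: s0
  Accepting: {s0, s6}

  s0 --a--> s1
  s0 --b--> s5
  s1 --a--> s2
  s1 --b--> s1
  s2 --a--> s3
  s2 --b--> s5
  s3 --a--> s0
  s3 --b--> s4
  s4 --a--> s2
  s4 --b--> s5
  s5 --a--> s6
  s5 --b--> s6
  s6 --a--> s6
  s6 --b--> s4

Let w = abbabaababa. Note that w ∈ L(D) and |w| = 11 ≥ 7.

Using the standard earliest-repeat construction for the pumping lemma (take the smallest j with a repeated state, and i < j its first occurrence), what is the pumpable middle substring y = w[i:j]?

State sequence: s0 -a-> s1 -b-> s1 -b-> s1 -a-> s2 -b-> s5 -a-> s6 -a-> s6 -b-> s4 -a-> s2 -b-> s5 -a-> s6
First repeat at step 2: s1 was already visited.

So i = 1, j = 2, giving x = w[0:1] = a, y = w[1:2] = b, z = w[2:11] = babaababa.
Check: |xy| = 2 ≤ 7 and |y| = 1 ≥ 1. Reading y takes D from s1 back to s1, so every xyⁱz is accepted.

b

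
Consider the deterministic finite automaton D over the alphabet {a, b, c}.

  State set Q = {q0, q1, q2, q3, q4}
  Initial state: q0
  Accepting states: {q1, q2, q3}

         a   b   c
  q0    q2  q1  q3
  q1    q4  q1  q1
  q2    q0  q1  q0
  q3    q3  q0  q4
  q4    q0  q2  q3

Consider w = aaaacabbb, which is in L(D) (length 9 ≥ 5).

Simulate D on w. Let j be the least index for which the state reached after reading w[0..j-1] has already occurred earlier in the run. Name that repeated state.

q0

State sequence: q0 -a-> q2 -a-> q0 -a-> q2 -a-> q0 -c-> q3 -a-> q3 -b-> q0 -b-> q1 -b-> q1
First repeat at step 2: q0 was already visited.

The earliest repeat is at step j = 2: D is in q0, which it already visited at step i = 0.
The DFA has 5 states, so the proof of the pumping lemma guarantees a repeated state among the first 5+1 visited; the segment between the two visits is the pumpable y.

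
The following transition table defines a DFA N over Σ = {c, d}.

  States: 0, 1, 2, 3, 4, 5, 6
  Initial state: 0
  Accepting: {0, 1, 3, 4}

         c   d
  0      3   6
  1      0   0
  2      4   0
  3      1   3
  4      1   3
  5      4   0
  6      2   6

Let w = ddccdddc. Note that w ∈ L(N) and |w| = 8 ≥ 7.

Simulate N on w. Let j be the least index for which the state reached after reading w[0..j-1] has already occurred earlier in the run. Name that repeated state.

State sequence: 0 -d-> 6 -d-> 6 -c-> 2 -c-> 4 -d-> 3 -d-> 3 -d-> 3 -c-> 1
First repeat at step 2: 6 was already visited.

The earliest repeat is at step j = 2: N is in 6, which it already visited at step i = 1.
With |Q| = 7, pigeonhole forces a state repeat no later than step 7; the substring read between the first and second visits to that state can be pumped.

6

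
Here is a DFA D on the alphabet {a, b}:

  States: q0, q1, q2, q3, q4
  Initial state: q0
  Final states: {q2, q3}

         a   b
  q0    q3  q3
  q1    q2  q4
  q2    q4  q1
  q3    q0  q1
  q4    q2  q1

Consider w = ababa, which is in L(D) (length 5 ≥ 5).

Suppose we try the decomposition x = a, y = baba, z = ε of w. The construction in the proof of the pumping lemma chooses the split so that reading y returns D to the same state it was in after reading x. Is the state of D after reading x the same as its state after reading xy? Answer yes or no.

no

State sequence: q0 -a-> q3 -b-> q1 -a-> q2 -b-> q1 -a-> q2

After x (step 1): q3. After xy (step 5): q2.
They differ (q3 ≠ q2), so y is not a cycle from the state after x; this split is not the one the pumping-lemma construction produces, and pumping y need not keep the string in L(D).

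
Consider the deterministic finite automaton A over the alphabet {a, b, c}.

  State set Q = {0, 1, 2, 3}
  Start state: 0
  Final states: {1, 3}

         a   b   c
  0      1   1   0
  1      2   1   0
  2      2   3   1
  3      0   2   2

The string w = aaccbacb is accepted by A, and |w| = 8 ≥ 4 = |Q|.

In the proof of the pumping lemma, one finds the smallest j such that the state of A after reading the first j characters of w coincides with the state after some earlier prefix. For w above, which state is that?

1

State sequence: 0 -a-> 1 -a-> 2 -c-> 1 -c-> 0 -b-> 1 -a-> 2 -c-> 1 -b-> 1
First repeat at step 3: 1 was already visited.

The earliest repeat is at step j = 3: A is in 1, which it already visited at step i = 1.
With |Q| = 4, pigeonhole forces a state repeat no later than step 4; the substring read between the first and second visits to that state can be pumped.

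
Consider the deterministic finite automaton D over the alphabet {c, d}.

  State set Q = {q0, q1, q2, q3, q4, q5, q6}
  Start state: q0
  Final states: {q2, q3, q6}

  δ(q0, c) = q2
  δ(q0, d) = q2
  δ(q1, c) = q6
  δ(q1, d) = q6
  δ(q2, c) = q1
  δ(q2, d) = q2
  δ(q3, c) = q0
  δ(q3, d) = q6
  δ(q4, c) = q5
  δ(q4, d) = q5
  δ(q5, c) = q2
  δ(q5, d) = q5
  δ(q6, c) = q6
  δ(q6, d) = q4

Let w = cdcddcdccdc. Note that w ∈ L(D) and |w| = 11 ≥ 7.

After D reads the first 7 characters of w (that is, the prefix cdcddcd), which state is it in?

Run of D on the first 7 characters of w = c d c d d c d:
  step 0: q0  (start)
  step 1: q2  (read c: q0→q2)
  step 2: q2  (read d: q2→q2)
  step 3: q1  (read c: q2→q1)
  step 4: q6  (read d: q1→q6)
  step 5: q4  (read d: q6→q4)
  step 6: q5  (read c: q4→q5)
  step 7: q5  (read d: q5→q5)

After reading 7 characters, D is in state q5.

q5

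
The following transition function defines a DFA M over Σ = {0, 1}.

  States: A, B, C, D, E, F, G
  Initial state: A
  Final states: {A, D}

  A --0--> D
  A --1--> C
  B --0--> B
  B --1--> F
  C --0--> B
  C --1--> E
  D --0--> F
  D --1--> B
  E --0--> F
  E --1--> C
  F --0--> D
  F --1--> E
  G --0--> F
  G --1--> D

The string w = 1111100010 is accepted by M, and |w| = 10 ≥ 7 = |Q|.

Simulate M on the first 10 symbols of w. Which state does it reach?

State sequence: A -1-> C -1-> E -1-> C -1-> E -1-> C -0-> B -0-> B -0-> B -1-> F -0-> D

After reading 10 characters, M is in state D.

D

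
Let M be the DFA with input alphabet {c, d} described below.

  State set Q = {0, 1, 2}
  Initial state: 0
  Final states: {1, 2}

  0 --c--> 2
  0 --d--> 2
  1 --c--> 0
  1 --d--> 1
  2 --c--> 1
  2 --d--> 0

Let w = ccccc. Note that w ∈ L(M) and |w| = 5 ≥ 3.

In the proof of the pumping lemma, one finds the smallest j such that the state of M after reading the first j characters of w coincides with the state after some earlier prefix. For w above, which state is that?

State sequence: 0 -c-> 2 -c-> 1 -c-> 0 -c-> 2 -c-> 1
First repeat at step 3: 0 was already visited.

The earliest repeat is at step j = 3: M is in 0, which it already visited at step i = 0.
Since M has 3 states, any run of length ≥ 3 visits 3+1 states, so by pigeonhole some state repeats within the first 3 steps — that repeat gives the pumpable loop.

0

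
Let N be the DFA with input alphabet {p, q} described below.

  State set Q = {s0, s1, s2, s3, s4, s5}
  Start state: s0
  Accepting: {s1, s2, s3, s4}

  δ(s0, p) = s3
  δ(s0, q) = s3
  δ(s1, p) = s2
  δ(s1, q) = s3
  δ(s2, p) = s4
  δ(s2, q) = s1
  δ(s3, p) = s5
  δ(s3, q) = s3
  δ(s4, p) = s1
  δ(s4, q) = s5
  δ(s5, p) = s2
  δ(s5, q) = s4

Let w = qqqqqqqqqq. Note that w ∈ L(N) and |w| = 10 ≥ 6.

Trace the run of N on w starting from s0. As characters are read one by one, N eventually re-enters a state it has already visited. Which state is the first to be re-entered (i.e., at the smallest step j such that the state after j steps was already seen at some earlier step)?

s3

State sequence: s0 -q-> s3 -q-> s3 -q-> s3 -q-> s3 -q-> s3 -q-> s3 -q-> s3 -q-> s3 -q-> s3 -q-> s3
First repeat at step 2: s3 was already visited.

The earliest repeat is at step j = 2: N is in s3, which it already visited at step i = 1.
Since N has 6 states, any run of length ≥ 6 visits 6+1 states, so by pigeonhole some state repeats within the first 6 steps — that repeat gives the pumpable loop.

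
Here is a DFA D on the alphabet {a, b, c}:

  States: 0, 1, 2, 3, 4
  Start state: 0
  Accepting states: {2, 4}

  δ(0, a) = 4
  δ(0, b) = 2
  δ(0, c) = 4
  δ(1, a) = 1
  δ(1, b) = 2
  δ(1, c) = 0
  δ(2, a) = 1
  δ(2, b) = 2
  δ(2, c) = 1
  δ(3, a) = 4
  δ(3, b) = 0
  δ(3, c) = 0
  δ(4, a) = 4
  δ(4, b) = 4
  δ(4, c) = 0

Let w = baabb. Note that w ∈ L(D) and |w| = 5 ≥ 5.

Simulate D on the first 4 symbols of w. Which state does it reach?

Run of D on the first 4 characters of w = b a a b:
  step 0: 0  (start)
  step 1: 2  (read b: 0→2)
  step 2: 1  (read a: 2→1)
  step 3: 1  (read a: 1→1)
  step 4: 2  (read b: 1→2)

After reading 4 characters, D is in state 2.

2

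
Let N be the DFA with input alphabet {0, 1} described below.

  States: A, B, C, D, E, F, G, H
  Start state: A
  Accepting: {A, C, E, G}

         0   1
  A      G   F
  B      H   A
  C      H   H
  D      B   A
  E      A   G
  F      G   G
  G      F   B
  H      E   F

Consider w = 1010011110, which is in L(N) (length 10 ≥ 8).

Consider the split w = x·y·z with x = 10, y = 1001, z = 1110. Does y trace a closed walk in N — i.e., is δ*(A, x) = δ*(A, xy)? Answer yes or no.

State sequence: A -1-> F -0-> G -1-> B -0-> H -0-> E -1-> G

After x (step 2): G. After xy (step 6): G.
They match, so y = 1001 drives N around a cycle from G back to itself; pumping y any number of times keeps N in G before reading z, and xyⁱz ∈ L(N) for every i ≥ 0.

yes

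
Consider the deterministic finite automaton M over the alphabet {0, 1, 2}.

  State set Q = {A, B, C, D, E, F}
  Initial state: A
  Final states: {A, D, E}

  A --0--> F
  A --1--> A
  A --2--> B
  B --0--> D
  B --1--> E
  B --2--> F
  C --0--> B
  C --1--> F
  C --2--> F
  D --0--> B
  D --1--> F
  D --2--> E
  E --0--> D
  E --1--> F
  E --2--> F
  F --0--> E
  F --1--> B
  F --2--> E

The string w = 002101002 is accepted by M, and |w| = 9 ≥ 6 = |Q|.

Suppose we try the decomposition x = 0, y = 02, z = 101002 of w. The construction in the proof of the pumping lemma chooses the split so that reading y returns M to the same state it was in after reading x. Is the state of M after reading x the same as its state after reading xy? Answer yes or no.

yes

Run of M on the first 3 characters of w = 0 0 2:
  step 0: A  (start)
  step 1: F  (read 0: A→F)
  step 2: E  (read 0: F→E)
  step 3: F  (read 2: E→F)

After x (step 1): F. After xy (step 3): F.
They match, so y = 02 drives M around a cycle from F back to itself; pumping y any number of times keeps M in F before reading z, and xyⁱz ∈ L(M) for every i ≥ 0.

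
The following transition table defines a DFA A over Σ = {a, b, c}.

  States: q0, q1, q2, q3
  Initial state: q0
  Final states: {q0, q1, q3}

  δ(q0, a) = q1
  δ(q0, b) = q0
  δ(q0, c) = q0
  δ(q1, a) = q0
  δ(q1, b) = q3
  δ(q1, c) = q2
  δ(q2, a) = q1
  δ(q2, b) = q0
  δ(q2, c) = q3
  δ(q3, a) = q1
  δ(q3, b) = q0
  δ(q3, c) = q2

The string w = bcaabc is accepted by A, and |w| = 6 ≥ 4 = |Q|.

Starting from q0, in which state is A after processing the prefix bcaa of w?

State sequence: q0 -b-> q0 -c-> q0 -a-> q1 -a-> q0

After reading 4 characters, A is in state q0.
(This kind of state-tracing is the core of the pumping-lemma construction: with 4 states, pigeonhole forces a repeat within the first 4 steps.)

q0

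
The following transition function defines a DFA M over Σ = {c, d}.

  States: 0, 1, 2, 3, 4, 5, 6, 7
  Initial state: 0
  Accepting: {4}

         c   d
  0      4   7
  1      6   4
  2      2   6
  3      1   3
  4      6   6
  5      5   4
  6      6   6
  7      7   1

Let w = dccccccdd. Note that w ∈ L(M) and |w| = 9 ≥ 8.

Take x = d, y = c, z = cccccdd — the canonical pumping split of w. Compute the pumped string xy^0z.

dcccccdd

xy⁰z = xz = d·cccccdd = dcccccdd.
Reading y = c takes M from 7 back to 7, so after x the machine is still in 7, and z then leads to the accepting state 4. Hence dcccccdd ∈ L(M).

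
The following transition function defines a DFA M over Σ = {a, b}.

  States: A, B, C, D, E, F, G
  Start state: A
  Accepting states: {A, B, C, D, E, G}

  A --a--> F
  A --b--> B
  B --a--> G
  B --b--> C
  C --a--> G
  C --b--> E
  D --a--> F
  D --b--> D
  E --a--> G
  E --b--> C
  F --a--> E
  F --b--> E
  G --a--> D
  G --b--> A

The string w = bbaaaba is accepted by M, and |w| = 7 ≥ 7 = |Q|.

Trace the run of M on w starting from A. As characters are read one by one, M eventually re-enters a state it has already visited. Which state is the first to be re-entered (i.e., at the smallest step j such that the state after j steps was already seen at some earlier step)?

G

Run of M on w = b b a a a b a:
  step 0: A  (start)
  step 1: B  (read b: A→B)
  step 2: C  (read b: B→C)
  step 3: G  (read a: C→G)
  step 4: D  (read a: G→D)
  step 5: F  (read a: D→F)
  step 6: E  (read b: F→E)
  step 7: G  (read a: E→G)   ← first repeat (G seen earlier)

The earliest repeat is at step j = 7: M is in G, which it already visited at step i = 3.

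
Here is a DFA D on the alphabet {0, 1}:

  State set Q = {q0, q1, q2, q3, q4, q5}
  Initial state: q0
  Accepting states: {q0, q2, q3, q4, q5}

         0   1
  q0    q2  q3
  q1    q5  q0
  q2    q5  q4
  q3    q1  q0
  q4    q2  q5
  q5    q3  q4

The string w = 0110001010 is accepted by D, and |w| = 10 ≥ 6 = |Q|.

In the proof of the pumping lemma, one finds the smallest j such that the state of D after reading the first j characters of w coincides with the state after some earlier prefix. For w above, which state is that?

q5

Run of D on w = 0 1 1 0 0 0 1 0 1 0:
  step 0: q0  (start)
  step 1: q2  (read 0: q0→q2)
  step 2: q4  (read 1: q2→q4)
  step 3: q5  (read 1: q4→q5)
  step 4: q3  (read 0: q5→q3)
  step 5: q1  (read 0: q3→q1)
  step 6: q5  (read 0: q1→q5)   ← first repeat (q5 seen earlier)
  step 7: q4  (read 1: q5→q4)
  step 8: q2  (read 0: q4→q2)
  step 9: q4  (read 1: q2→q4)
  step 10: q2  (read 0: q4→q2)

The earliest repeat is at step j = 6: D is in q5, which it already visited at step i = 3.
Pumping length from the standard proof: p = 6 (the number of states). The repeated state found above gives |xy| = j ≤ 6 and |y| = j − i ≥ 1.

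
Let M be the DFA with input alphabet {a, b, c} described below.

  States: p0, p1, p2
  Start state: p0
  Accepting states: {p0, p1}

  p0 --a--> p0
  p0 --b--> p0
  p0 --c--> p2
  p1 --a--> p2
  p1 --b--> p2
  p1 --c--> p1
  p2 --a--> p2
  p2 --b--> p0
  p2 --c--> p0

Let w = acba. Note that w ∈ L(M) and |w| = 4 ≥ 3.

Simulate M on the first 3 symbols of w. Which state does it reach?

State sequence: p0 -a-> p0 -c-> p2 -b-> p0

After reading 3 characters, M is in state p0.
(This kind of state-tracing is the core of the pumping-lemma construction: with 3 states, pigeonhole forces a repeat within the first 3 steps.)

p0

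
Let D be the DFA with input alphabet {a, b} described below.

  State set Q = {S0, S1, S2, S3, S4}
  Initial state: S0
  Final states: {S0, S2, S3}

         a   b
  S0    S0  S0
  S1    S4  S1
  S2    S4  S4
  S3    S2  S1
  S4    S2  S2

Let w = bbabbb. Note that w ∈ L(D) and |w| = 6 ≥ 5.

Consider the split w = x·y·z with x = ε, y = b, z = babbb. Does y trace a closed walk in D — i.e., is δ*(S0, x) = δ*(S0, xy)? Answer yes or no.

yes

Run of D on the first 1 characters of w = b:
  step 0: S0  (start)
  step 1: S0  (read b: S0→S0)

After x (step 0): S0. After xy (step 1): S0.
They match, so y = b drives D around a cycle from S0 back to itself; pumping y any number of times keeps D in S0 before reading z, and xyⁱz ∈ L(D) for every i ≥ 0.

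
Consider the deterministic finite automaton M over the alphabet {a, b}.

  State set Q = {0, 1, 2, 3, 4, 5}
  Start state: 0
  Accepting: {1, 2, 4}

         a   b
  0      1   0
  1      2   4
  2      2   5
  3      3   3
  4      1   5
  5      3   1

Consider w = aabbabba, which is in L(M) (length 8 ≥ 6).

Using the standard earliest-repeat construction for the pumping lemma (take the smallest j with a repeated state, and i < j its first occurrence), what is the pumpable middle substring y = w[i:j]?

abb

State sequence: 0 -a-> 1 -a-> 2 -b-> 5 -b-> 1 -a-> 2 -b-> 5 -b-> 1 -a-> 2
First repeat at step 4: 1 was already visited.

So i = 1, j = 4, giving x = w[0:1] = a, y = w[1:4] = abb, z = w[4:8] = abba.
Check: |xy| = 4 ≤ 6 and |y| = 3 ≥ 1. Reading y takes M from 1 back to 1, so every xyⁱz is accepted.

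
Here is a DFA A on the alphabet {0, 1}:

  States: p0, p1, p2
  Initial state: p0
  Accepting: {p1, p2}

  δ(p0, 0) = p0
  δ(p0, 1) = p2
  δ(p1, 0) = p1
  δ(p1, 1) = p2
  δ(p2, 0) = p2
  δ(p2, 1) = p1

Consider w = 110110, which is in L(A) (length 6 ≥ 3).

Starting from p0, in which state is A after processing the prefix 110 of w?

p1

Run of A on the first 3 characters of w = 1 1 0:
  step 0: p0  (start)
  step 1: p2  (read 1: p0→p2)
  step 2: p1  (read 1: p2→p1)
  step 3: p1  (read 0: p1→p1)

After reading 3 characters, A is in state p1.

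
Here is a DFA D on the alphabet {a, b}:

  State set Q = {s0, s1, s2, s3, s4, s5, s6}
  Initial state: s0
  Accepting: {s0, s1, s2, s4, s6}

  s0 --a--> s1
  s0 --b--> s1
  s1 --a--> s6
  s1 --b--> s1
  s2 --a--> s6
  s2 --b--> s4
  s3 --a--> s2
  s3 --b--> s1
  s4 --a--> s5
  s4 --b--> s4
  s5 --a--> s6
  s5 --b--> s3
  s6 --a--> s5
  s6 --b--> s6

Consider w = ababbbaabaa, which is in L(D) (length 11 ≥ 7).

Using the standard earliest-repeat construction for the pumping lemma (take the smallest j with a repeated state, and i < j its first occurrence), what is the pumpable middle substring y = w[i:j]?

b

Run of D on w = a b a b b b a a b a a:
  step 0: s0  (start)
  step 1: s1  (read a: s0→s1)
  step 2: s1  (read b: s1→s1)   ← first repeat (s1 seen earlier)
  step 3: s6  (read a: s1→s6)
  step 4: s6  (read b: s6→s6)
  step 5: s6  (read b: s6→s6)
  step 6: s6  (read b: s6→s6)
  step 7: s5  (read a: s6→s5)
  step 8: s6  (read a: s5→s6)
  step 9: s6  (read b: s6→s6)
  step 10: s5  (read a: s6→s5)
  step 11: s6  (read a: s5→s6)

So i = 1, j = 2, giving x = w[0:1] = a, y = w[1:2] = b, z = w[2:11] = abbbaabaa.
Check: |xy| = 2 ≤ 7 and |y| = 1 ≥ 1. Reading y takes D from s1 back to s1, so every xyⁱz is accepted.
Since D has 7 states, any run of length ≥ 7 visits 7+1 states, so by pigeonhole some state repeats within the first 7 steps — that repeat gives the pumpable loop.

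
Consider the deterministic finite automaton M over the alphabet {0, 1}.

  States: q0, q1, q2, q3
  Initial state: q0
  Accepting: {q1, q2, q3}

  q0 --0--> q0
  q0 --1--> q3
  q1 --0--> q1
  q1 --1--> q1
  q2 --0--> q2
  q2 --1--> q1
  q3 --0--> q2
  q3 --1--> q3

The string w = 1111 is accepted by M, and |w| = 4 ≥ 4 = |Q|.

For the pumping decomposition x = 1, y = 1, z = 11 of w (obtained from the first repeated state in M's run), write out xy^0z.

xy⁰z = xz = 1·11 = 111.
Reading y = 1 takes M from q3 back to q3, so after x the machine is still in q3, and z then leads to the accepting state q3. Hence 111 ∈ L(M).

111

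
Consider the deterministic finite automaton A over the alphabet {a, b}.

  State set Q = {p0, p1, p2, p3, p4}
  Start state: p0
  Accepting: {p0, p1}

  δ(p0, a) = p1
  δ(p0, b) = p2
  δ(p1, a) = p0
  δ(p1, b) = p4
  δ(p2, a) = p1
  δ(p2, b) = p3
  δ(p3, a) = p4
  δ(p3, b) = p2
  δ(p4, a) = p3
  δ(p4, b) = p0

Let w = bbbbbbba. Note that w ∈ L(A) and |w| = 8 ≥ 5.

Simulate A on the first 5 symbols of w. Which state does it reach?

p2

State sequence: p0 -b-> p2 -b-> p3 -b-> p2 -b-> p3 -b-> p2

After reading 5 characters, A is in state p2.
(This kind of state-tracing is the core of the pumping-lemma construction: with 5 states, pigeonhole forces a repeat within the first 5 steps.)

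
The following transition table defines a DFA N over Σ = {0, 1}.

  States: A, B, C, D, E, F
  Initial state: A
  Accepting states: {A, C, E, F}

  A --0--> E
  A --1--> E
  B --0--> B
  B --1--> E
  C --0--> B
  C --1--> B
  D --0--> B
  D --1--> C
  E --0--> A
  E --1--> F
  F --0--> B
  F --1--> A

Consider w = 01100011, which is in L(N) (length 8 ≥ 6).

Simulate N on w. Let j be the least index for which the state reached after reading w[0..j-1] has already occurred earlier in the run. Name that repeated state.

State sequence: A -0-> E -1-> F -1-> A -0-> E -0-> A -0-> E -1-> F -1-> A
First repeat at step 3: A was already visited.

The earliest repeat is at step j = 3: N is in A, which it already visited at step i = 0.
Since N has 6 states, any run of length ≥ 6 visits 6+1 states, so by pigeonhole some state repeats within the first 6 steps — that repeat gives the pumpable loop.

A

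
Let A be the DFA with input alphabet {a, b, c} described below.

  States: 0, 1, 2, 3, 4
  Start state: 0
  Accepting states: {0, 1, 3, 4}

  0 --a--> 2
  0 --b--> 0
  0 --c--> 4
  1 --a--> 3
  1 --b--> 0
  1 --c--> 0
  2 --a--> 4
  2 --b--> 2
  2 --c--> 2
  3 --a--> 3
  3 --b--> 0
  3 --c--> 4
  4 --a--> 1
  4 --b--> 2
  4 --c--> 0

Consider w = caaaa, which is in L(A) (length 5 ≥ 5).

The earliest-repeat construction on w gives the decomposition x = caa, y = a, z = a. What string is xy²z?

caaaaa

xy^2z = caa·a·a·a = caaaaa.
Reading y = a takes A from 3 back to 3, so after x·y·y the machine is still in 3, and z then leads to the accepting state 3. Hence caaaaa ∈ L(A).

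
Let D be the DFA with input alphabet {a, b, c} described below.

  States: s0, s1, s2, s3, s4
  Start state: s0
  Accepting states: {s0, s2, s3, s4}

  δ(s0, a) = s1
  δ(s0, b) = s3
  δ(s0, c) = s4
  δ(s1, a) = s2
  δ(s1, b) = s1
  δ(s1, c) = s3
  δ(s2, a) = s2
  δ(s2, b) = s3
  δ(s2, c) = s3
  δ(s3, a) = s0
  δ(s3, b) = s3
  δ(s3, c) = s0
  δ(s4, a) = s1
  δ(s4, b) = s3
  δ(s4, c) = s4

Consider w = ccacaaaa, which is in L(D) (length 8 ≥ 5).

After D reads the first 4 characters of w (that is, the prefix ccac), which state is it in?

Run of D on the first 4 characters of w = c c a c:
  step 0: s0  (start)
  step 1: s4  (read c: s0→s4)
  step 2: s4  (read c: s4→s4)
  step 3: s1  (read a: s4→s1)
  step 4: s3  (read c: s1→s3)

After reading 4 characters, D is in state s3.
(This kind of state-tracing is the core of the pumping-lemma construction: with 5 states, pigeonhole forces a repeat within the first 5 steps.)

s3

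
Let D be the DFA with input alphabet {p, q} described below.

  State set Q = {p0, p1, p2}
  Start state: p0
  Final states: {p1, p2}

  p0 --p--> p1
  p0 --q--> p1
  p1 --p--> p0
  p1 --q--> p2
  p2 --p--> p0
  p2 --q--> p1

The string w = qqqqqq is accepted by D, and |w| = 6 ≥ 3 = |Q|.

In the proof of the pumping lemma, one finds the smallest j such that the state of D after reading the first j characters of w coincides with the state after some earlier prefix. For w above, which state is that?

State sequence: p0 -q-> p1 -q-> p2 -q-> p1 -q-> p2 -q-> p1 -q-> p2
First repeat at step 3: p1 was already visited.

The earliest repeat is at step j = 3: D is in p1, which it already visited at step i = 1.

p1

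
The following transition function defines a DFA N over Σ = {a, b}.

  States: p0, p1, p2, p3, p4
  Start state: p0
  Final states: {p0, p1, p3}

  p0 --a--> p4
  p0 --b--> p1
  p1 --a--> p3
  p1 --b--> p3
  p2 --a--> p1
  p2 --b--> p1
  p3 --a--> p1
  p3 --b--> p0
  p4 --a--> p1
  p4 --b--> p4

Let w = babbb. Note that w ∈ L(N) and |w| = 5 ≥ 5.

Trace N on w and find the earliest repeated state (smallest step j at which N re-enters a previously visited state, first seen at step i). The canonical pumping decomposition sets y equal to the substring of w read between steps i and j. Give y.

Run of N on w = b a b b b:
  step 0: p0  (start)
  step 1: p1  (read b: p0→p1)
  step 2: p3  (read a: p1→p3)
  step 3: p0  (read b: p3→p0)   ← first repeat (p0 seen earlier)
  step 4: p1  (read b: p0→p1)
  step 5: p3  (read b: p1→p3)

So i = 0, j = 3, giving x = w[0:0] = ε, y = w[0:3] = bab, z = w[3:5] = bb.
Check: |xy| = 3 ≤ 5 and |y| = 3 ≥ 1. Reading y takes N from p0 back to p0, so every xyⁱz is accepted.
Since N has 5 states, any run of length ≥ 5 visits 5+1 states, so by pigeonhole some state repeats within the first 5 steps — that repeat gives the pumpable loop.

bab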